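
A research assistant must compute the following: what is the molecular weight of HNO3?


M(HNO3) = 1×1.008 + 1×14.01 + 3×16.0
= 1.01 + 14.01 + 48.0
= 63.02 g/mol

63.02 g/mol


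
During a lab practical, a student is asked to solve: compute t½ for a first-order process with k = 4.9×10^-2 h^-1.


t½ = ln2/k = 0.693147/(4.9×10^-2 h^-1)
= 14.15 h

14.15 h


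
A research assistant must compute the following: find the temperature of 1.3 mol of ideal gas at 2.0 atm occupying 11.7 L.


PV = nRT  (R = 0.08206 L·atm/(mol·K))
T = PV/(nR) = 2.0×11.7/(1.3×0.08206)
= 23.40/0.106678
= 219.35 K

219.35 K


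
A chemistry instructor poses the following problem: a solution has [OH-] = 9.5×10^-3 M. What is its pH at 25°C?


pOH = -log10([OH-]) = -log10(9.5×10^-3)
= 3 - log10(9.5) = 2.02
pH = 14 - pOH = 14 - 2.02 = 11.98

11.98


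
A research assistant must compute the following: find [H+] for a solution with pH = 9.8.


[H+] = 10^(-pH) = 10^(-9.8)
= 1.58×10^-10 M

1.58×10^-10 M


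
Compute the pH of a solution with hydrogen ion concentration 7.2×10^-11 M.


pH = -log10([H+]) = -log10(7.2×10^-11)
= 11 - log10(7.2)
= 11 - 0.86
= 10.14

10.14


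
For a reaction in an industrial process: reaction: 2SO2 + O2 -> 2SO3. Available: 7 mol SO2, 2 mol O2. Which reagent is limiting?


Mole ratio available / coefficient:
  SO2: 7/2 = 3.500
  O2: 2/1 = 2.000
Smaller ratio is limiting.

O2


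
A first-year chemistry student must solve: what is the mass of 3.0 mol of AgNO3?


M(AgNO3) = 169.88 g/mol
mass = n × M = 3.0 × 169.88 = 509.64 g

509.64 g


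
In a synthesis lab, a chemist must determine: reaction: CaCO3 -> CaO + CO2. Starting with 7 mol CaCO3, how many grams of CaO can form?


Mole ratio CaO:CaCO3 = 1:1
n(CaO) = 7 × 1/1 = 7.000 mol
mass = 7.000 × 56.08 = 392.56 g

392.56 g


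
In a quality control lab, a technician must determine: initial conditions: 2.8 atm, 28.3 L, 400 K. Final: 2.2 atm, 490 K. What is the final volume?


P1V1/T1 = P2V2/T2
V2 = P1V1T2/(T1P2)
= 2.8×28.3×490/(400×2.2)
= 44.122 L

44.122 L


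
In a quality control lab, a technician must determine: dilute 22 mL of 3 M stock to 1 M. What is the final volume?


C1V1 = C2V2
3 × 22 = 1 × V2
V2 = 66/1 = 66.0 mL

66.0 mL


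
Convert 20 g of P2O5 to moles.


M(P2O5) = 141.94 g/mol
n = mass/M = 20/141.94 = 0.1409 mol

0.1409 mol


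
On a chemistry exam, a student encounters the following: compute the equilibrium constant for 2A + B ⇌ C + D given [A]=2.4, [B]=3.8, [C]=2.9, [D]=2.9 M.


Kc = [C][D]/([A]^2[B])
= (2.9^1 × 2.9^1)/(2.4^2 × 3.8^1)
= 8.41/21.888
= 0.3842

0.3842


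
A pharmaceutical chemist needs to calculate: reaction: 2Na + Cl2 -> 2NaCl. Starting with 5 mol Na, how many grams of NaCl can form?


Mole ratio NaCl:Na = 2:2
n(NaCl) = 5 × 2/2 = 5.000 mol
mass = 5.000 × 58.44 = 292.2 g

292.2 g


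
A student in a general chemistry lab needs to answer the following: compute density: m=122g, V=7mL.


ρ = mass/volume
= 122/7
= 17.429 g/mL

17.429 g/mL


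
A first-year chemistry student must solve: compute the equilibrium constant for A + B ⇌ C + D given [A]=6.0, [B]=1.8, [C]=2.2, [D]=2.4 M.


Kc = [C][D]/([A][B])
= (2.2^1 × 2.4^1)/(6.0^1 × 1.8^1)
= 5.28/10.8
= 0.4889

0.4889


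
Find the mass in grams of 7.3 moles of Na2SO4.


M(Na2SO4) = 142.05 g/mol
mass = n × M = 7.3 × 142.05 = 1036.97 g

1036.97 g


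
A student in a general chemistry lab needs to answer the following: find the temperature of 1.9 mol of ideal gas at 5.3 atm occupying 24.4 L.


PV = nRT  (R = 0.08206 L·atm/(mol·K))
T = PV/(nR) = 5.3×24.4/(1.9×0.08206)
= 129.32/0.155914
= 829.43 K

829.43 K


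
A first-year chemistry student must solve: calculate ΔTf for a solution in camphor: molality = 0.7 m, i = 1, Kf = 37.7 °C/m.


ΔTf = Kf × m × i
= 37.7 × 0.7 × 1
= 26.39 °C

26.39 °C


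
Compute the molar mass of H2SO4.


M(H2SO4) = 2×1.008 + 1×32.07 + 4×16.0
= 2.02 + 32.07 + 64.0
= 98.09 g/mol

98.09 g/mol


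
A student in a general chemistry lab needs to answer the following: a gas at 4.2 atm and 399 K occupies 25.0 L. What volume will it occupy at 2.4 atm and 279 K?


P1V1/T1 = P2V2/T2
V2 = P1V1T2/(T1P2)
= 4.2×25.0×279/(399×2.4)
= 30.592 L

30.592 L


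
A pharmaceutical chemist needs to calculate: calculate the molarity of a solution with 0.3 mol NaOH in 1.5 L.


M = n/V = 0.3/1.5 = 0.200 mol/L

0.200 M


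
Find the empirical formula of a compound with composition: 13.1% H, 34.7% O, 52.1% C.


Assume 100 g sample. Moles of each element:
  H: 13.1/1.008 = 12.996 mol
  O: 34.7/16.0 = 2.169 mol
  C: 52.1/12.01 = 4.338 mol
Divide by smallest (2.169):
  H: 12.996/2.169 = 5.99
  O: 2.169/2.169 = 1.0
  C: 4.338/2.169 = 2.0
Empirical formula: C2H6O

C2H6O


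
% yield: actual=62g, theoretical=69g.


% yield = actual/theoretical × 100
= 62/69 × 100
= 89.86%

89.86%


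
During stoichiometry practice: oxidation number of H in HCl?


H is +1 with nonmetals
Oxidation number: +1

+1


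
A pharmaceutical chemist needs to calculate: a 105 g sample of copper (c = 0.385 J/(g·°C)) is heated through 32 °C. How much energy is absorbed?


q = mcΔT = 105 × 0.385 × 32
= 1293.60 J

1293.60 J


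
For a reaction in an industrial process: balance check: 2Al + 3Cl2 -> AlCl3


Equation: 2Al + 3Cl2 -> AlCl3
Check atoms: Al: 2≠1, Cl: 6≠3
Not balanced

No, not balanced


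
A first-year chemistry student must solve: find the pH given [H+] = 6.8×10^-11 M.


pH = -log10([H+]) = -log10(6.8×10^-11)
= 11 - log10(6.8)
= 11 - 0.83
= 10.17

10.17


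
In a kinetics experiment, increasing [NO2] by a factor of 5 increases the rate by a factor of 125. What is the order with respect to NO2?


rate ∝ [NO2]^n
5^n = 125 → n = 3
Order in NO2: 3

3


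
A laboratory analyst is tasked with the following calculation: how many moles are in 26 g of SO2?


M(SO2) = 64.07 g/mol
n = mass/M = 26/64.07 = 0.4058 mol

0.4058 mol


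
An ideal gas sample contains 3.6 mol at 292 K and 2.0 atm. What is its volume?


PV = nRT  (R = 0.08206 L·atm/(mol·K))
V = nRT/P = 3.6×0.08206×292/2.0
= 43.131 L

43.131 L


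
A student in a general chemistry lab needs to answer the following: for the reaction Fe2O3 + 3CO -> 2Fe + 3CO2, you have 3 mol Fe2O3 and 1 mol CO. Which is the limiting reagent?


Mole ratio available / coefficient:
  Fe2O3: 3/1 = 3.000
  CO: 1/3 = 0.333
Smaller ratio is limiting.

CO


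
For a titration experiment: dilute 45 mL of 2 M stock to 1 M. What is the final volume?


C1V1 = C2V2
2 × 45 = 1 × V2
V2 = 90/1 = 90.0 mL

90.0 mL


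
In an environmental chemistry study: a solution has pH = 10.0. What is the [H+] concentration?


[H+] = 10^(-pH) = 10^(-10.0)
= 1.0×10^-10 M

1.0×10^-10 M


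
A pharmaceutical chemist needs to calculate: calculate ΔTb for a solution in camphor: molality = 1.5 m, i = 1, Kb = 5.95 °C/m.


ΔTb = Kb × m × i
= 5.95 × 1.5 × 1
= 8.925 °C

8.925 °C


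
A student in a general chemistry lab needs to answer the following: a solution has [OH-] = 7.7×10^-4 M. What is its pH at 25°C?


pOH = -log10([OH-]) = -log10(7.7×10^-4)
= 4 - log10(7.7) = 3.11
pH = 14 - pOH = 14 - 3.11 = 10.89

10.89


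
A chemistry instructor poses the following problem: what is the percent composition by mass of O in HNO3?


M(HNO3) = 1×1.008 + 1×14.01 + 3×16.0 = 63.018 g/mol
Mass of O = 3 × 16.0 = 48.00 g/mol
% O = 48.00/63.018 × 100 = 76.17%

76.17%


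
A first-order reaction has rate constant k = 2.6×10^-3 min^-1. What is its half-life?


t½ = ln2/k = 0.693147/(2.6×10^-3 min^-1)
= 266.6 min

266.6 min


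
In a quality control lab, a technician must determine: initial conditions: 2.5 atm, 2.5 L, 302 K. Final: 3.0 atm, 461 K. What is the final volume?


P1V1/T1 = P2V2/T2
V2 = P1V1T2/(T1P2)
= 2.5×2.5×461/(302×3.0)
= 3.18 L

3.18 L


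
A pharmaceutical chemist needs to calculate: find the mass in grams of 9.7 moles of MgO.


M(MgO) = 40.31 g/mol
mass = n × M = 9.7 × 40.31 = 391.01 g

391.01 g


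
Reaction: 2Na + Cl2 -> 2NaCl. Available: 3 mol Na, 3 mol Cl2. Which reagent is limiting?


Mole ratio available / coefficient:
  Na: 3/2 = 1.500
  Cl2: 3/1 = 3.000
Smaller ratio is limiting.

Na


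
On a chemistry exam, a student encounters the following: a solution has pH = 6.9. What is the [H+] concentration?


[H+] = 10^(-pH) = 10^(-6.9)
= 1.26×10^-7 M

1.26×10^-7 M


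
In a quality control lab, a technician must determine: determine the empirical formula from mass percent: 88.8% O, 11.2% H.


Assume 100 g sample. Moles of each element:
  O: 88.8/16.0 = 5.55 mol
  H: 11.2/1.008 = 11.111 mol
Divide by smallest (5.55):
  O: 5.55/5.55 = 1.0
  H: 11.111/5.55 = 2.0
Empirical formula: H2O

H2O


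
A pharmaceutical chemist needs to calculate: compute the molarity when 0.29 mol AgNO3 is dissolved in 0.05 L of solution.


M = n/V = 0.29/0.05 = 5.800 mol/L

5.800 M


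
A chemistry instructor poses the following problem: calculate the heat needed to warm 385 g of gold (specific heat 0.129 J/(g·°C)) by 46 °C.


q = mcΔT = 385 × 0.129 × 46
= 2284.59 J

2284.59 J


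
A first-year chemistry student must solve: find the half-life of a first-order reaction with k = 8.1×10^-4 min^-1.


t½ = ln2/k = 0.693147/(8.1×10^-4 min^-1)
= 855.7 min

855.7 min


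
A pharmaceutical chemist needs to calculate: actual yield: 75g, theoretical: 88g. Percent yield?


% yield = actual/theoretical × 100
= 75/88 × 100
= 85.23%

85.23%


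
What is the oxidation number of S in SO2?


x + 2(-2) = 0, so x = +4
Oxidation number: +4

+4


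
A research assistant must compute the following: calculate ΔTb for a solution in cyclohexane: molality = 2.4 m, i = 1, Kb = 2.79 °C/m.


ΔTb = Kb × m × i
= 2.79 × 2.4 × 1
= 6.696 °C

6.696 °C


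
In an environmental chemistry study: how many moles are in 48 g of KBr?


M(KBr) = 119.0 g/mol
n = mass/M = 48/119.0 = 0.4034 mol

0.4034 mol


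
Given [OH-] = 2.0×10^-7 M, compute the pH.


pOH = -log10([OH-]) = -log10(2.0×10^-7)
= 7 - log10(2.0) = 6.7
pH = 14 - pOH = 14 - 6.7 = 7.3

7.3


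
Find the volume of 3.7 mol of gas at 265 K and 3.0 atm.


PV = nRT  (R = 0.08206 L·atm/(mol·K))
V = nRT/P = 3.7×0.08206×265/3.0
= 26.82 L

26.82 L


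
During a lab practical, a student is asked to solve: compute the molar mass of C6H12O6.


M(C6H12O6) = 6×12.01 + 12×1.008 + 6×16.0
= 72.06 + 12.1 + 96.0
= 180.16 g/mol

180.16 g/mol


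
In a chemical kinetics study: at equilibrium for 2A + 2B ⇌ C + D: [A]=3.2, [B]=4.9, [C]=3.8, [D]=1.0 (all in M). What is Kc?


Kc = [C][D]/([A]^2[B]^2)
= (3.8^1 × 1.0^1)/(3.2^2 × 4.9^2)
= 3.8/245.8624
= 0.01546

0.01546


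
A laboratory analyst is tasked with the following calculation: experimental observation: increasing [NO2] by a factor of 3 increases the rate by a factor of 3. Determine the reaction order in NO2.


rate ∝ [NO2]^n
3^n = 3 → n = 1
Order in NO2: 1

1


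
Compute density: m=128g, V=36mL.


ρ = mass/volume
= 128/36
= 3.556 g/mL

3.556 g/mL


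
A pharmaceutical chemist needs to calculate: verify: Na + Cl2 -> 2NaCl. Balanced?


Equation: Na + Cl2 -> 2NaCl
Check atoms: Cl: 2=2, Na: 1≠2
Not balanced

No, not balanced


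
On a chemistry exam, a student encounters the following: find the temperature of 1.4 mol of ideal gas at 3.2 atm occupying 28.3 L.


PV = nRT  (R = 0.08206 L·atm/(mol·K))
T = PV/(nR) = 3.2×28.3/(1.4×0.08206)
= 90.56/0.114884
= 788.27 K

788.27 K


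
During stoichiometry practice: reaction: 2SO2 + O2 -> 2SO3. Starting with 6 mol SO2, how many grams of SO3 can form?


Mole ratio SO3:SO2 = 2:2
n(SO3) = 6 × 2/2 = 6.000 mol
mass = 6.000 × 80.07 = 480.42 g

480.42 g


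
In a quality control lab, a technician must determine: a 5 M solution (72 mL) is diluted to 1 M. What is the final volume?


C1V1 = C2V2
5 × 72 = 1 × V2
V2 = 360/1 = 360.0 mL

360.0 mL


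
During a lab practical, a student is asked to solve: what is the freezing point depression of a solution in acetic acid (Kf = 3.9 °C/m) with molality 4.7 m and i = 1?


ΔTf = Kf × m × i
= 3.9 × 4.7 × 1
= 18.33 °C

18.33 °C


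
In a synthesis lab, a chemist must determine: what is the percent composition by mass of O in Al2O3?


M(Al2O3) = 2×26.98 + 3×16.0 = 101.96 g/mol
Mass of O = 3 × 16.0 = 48.00 g/mol
% O = 48.00/101.96 × 100 = 47.08%

47.08%


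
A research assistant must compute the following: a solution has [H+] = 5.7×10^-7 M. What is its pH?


pH = -log10([H+]) = -log10(5.7×10^-7)
= 7 - log10(5.7)
= 7 - 0.76
= 6.24

6.24


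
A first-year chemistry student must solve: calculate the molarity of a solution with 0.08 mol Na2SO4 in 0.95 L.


M = n/V = 0.08/0.95 = 0.084 mol/L

0.084 M


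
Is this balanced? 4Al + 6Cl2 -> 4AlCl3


Equation: 4Al + 6Cl2 -> 4AlCl3
Check atoms: Al: 4=4, Cl: 12=12
Balanced

Yes, balanced


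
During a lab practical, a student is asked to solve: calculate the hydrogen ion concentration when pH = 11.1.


[H+] = 10^(-pH) = 10^(-11.1)
= 7.94×10^-12 M

7.94×10^-12 M


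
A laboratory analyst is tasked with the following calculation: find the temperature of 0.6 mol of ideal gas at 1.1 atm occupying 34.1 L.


PV = nRT  (R = 0.08206 L·atm/(mol·K))
T = PV/(nR) = 1.1×34.1/(0.6×0.08206)
= 37.51/0.049236
= 761.84 K

761.84 K


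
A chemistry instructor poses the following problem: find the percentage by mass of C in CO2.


M(CO2) = 1×12.01 + 2×16.0 = 44.01 g/mol
Mass of C = 1 × 12.01 = 12.01 g/mol
% C = 12.01/44.01 × 100 = 27.29%

27.29%


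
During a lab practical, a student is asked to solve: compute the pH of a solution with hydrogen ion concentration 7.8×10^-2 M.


pH = -log10([H+]) = -log10(7.8×10^-2)
= 2 - log10(7.8)
= 2 - 0.89
= 1.11

1.11


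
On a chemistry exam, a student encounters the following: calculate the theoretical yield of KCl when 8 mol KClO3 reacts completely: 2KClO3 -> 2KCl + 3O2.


Mole ratio KCl:KClO3 = 2:2
n(KCl) = 8 × 2/2 = 8.000 mol
mass = 8.000 × 74.55 = 596.4 g

596.4 g


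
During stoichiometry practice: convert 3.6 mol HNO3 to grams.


M(HNO3) = 63.02 g/mol
mass = n × M = 3.6 × 63.02 = 226.87 g

226.87 g


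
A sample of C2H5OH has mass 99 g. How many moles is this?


M(C2H5OH) = 46.07 g/mol
n = mass/M = 99/46.07 = 2.1489 mol

2.1489 mol


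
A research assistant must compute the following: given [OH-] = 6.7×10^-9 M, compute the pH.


pOH = -log10([OH-]) = -log10(6.7×10^-9)
= 9 - log10(6.7) = 8.17
pH = 14 - pOH = 14 - 8.17 = 5.83

5.83


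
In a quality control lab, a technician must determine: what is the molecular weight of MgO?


M(MgO) = 1×24.31 + 1×16.0
= 24.31 + 16.0
= 40.31 g/mol

40.31 g/mol


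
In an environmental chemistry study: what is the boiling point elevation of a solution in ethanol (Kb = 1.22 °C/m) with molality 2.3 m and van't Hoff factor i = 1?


ΔTb = Kb × m × i
= 1.22 × 2.3 × 1
= 2.806 °C

2.806 °C


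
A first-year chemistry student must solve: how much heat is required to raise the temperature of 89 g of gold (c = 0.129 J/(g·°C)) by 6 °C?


q = mcΔT = 89 × 0.129 × 6
= 68.89 J

68.89 J


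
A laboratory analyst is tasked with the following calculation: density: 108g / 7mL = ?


ρ = mass/volume
= 108/7
= 15.429 g/mL

15.429 g/mL


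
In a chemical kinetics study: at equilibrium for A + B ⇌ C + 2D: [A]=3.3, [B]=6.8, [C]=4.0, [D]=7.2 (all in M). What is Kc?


Kc = [C][D]^2/([A][B])
= (4.0^1 × 7.2^2)/(3.3^1 × 6.8^1)
= 207.36/22.44
= 9.241

9.241


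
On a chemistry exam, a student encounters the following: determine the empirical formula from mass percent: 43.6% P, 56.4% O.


Assume 100 g sample. Moles of each element:
  P: 43.6/30.97 = 1.408 mol
  O: 56.4/16.0 = 3.525 mol
Divide by smallest (1.408):
  P: 1.408/1.408 = 1.0
  O: 3.525/1.408 = 2.5
Multiply all ratios by 2 to obtain whole numbers.
Empirical formula: P2O5

P2O5


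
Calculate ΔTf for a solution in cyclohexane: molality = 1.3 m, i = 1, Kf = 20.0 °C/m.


ΔTf = Kf × m × i
= 20.0 × 1.3 × 1
= 26.0 °C

26.0 °C


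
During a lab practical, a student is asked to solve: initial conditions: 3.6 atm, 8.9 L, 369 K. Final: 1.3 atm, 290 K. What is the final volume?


P1V1/T1 = P2V2/T2
V2 = P1V1T2/(T1P2)
= 3.6×8.9×290/(369×1.3)
= 19.37 L

19.37 L


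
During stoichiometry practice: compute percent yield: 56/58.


% yield = actual/theoretical × 100
= 56/58 × 100
= 96.55%

96.55%


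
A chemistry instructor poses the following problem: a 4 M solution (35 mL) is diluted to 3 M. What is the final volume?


C1V1 = C2V2
4 × 35 = 3 × V2
V2 = 140/3 = 46.67 mL

46.67 mL


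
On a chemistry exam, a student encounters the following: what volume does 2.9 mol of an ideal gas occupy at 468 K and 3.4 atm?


PV = nRT  (R = 0.08206 L·atm/(mol·K))
V = nRT/P = 2.9×0.08206×468/3.4
= 32.756 L

32.756 L


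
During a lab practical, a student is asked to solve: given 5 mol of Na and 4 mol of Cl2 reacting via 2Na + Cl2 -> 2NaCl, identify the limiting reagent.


Mole ratio available / coefficient:
  Na: 5/2 = 2.500
  Cl2: 4/1 = 4.000
Smaller ratio is limiting.

Na


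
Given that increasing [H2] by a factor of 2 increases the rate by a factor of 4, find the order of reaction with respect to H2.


rate ∝ [H2]^n
2^n = 4 → n = 2
Order in H2: 2

2


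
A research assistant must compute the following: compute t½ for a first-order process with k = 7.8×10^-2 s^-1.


t½ = ln2/k = 0.693147/(7.8×10^-2 s^-1)
= 8.887 s

8.887 s


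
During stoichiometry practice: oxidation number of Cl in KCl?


halide: -1
Oxidation number: -1

-1


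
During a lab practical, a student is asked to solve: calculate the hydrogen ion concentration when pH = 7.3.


[H+] = 10^(-pH) = 10^(-7.3)
= 5.01×10^-8 M

5.01×10^-8 M


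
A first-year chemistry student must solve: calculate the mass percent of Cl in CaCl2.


M(CaCl2) = 1×40.08 + 2×35.45 = 110.98 g/mol
Mass of Cl = 2 × 35.45 = 70.90 g/mol
% Cl = 70.90/110.98 × 100 = 63.89%

63.89%


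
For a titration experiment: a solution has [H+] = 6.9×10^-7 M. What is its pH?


pH = -log10([H+]) = -log10(6.9×10^-7)
= 7 - log10(6.9)
= 7 - 0.84
= 6.16

6.16


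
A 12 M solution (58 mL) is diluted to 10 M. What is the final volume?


C1V1 = C2V2
12 × 58 = 10 × V2
V2 = 696/10 = 69.6 mL

69.6 mL


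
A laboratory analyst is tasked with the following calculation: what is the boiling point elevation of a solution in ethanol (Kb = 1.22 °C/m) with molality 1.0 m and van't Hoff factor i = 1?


ΔTb = Kb × m × i
= 1.22 × 1.0 × 1
= 1.22 °C

1.22 °C


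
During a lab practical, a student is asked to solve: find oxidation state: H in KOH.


H is +1 with nonmetals
Oxidation number: +1

+1


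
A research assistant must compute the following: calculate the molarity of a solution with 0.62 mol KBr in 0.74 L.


M = n/V = 0.62/0.74 = 0.838 mol/L

0.838 M


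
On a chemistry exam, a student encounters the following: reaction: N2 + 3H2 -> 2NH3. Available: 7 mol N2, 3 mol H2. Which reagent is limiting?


Mole ratio available / coefficient:
  N2: 7/1 = 7.000
  H2: 3/3 = 1.000
Smaller ratio is limiting.

H2


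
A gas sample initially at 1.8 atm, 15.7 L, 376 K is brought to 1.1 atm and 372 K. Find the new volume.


P1V1/T1 = P2V2/T2
V2 = P1V1T2/(T1P2)
= 1.8×15.7×372/(376×1.1)
= 25.418 L

25.418 L


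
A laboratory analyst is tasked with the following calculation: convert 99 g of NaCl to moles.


M(NaCl) = 58.44 g/mol
n = mass/M = 99/58.44 = 1.694 mol

1.694 mol


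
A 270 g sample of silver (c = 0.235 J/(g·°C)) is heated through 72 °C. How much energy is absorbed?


q = mcΔT = 270 × 0.235 × 72
= 4568.40 J

4568.40 J


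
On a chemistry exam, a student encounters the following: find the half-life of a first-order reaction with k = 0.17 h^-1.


t½ = ln2/k = 0.693147/(0.17 h^-1)
= 4.077 h

4.077 h


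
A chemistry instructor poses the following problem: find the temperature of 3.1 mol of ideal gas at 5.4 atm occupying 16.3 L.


PV = nRT  (R = 0.08206 L·atm/(mol·K))
T = PV/(nR) = 5.4×16.3/(3.1×0.08206)
= 88.02/0.254386
= 346.01 K

346.01 K


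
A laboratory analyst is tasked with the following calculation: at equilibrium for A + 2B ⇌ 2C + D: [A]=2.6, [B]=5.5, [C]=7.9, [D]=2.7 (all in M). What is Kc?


Kc = [C]^2[D]/([A][B]^2)
= (7.9^2 × 2.7^1)/(2.6^1 × 5.5^2)
= 168.507/78.65
= 2.142

2.142


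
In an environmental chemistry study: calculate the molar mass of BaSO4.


M(BaSO4) = 1×137.33 + 1×32.07 + 4×16.0
= 137.33 + 32.07 + 64.0
= 233.4 g/mol

233.4 g/mol


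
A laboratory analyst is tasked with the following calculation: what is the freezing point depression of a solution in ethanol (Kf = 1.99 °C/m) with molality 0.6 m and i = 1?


ΔTf = Kf × m × i
= 1.99 × 0.6 × 1
= 1.194 °C

1.194 °C


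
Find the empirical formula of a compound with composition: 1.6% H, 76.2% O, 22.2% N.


Assume 100 g sample. Moles of each element:
  H: 1.6/1.008 = 1.587 mol
  O: 76.2/16.0 = 4.763 mol
  N: 22.2/14.01 = 1.585 mol
Divide by smallest (1.585):
  H: 1.587/1.585 = 1.0
  O: 4.763/1.585 = 3.01
  N: 1.585/1.585 = 1.0
Empirical formula: HNO3

HNO3


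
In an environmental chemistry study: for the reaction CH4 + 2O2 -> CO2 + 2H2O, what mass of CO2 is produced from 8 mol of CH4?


Mole ratio CO2:CH4 = 1:1
n(CO2) = 8 × 1/1 = 8.000 mol
mass = 8.000 × 44.01 = 352.08 g

352.08 g


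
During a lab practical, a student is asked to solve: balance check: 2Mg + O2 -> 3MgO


Equation: 2Mg + O2 -> 3MgO
Check atoms: Mg: 2≠3, O: 2≠3
Not balanced

No, not balanced


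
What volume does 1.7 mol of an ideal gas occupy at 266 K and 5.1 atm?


PV = nRT  (R = 0.08206 L·atm/(mol·K))
V = nRT/P = 1.7×0.08206×266/5.1
= 7.276 L

7.276 L


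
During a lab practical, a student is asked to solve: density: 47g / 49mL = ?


ρ = mass/volume
= 47/49
= 0.959 g/mL

0.959 g/mL


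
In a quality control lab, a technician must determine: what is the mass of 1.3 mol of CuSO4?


M(CuSO4) = 159.62 g/mol
mass = n × M = 1.3 × 159.62 = 207.51 g

207.51 g


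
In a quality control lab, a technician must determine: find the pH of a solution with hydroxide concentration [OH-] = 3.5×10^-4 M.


pOH = -log10([OH-]) = -log10(3.5×10^-4)
= 4 - log10(3.5) = 3.46
pH = 14 - pOH = 14 - 3.46 = 10.54

10.54


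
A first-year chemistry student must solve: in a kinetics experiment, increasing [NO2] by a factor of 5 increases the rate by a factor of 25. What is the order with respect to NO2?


rate ∝ [NO2]^n
5^n = 25 → n = 2
Order in NO2: 2

2


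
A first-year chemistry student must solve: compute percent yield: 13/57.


% yield = actual/theoretical × 100
= 13/57 × 100
= 22.81%

22.81%


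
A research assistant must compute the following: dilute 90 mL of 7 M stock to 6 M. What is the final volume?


C1V1 = C2V2
7 × 90 = 6 × V2
V2 = 630/6 = 105.0 mL

105.0 mL


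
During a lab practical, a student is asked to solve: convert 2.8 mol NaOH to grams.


M(NaOH) = 40.0 g/mol
mass = n × M = 2.8 × 40.0 = 112.00 g

112.00 g


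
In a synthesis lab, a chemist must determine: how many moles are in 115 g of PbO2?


M(PbO2) = 239.2 g/mol
n = mass/M = 115/239.2 = 0.4808 mol

0.4808 mol


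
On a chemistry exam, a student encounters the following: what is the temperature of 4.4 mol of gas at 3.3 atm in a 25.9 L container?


PV = nRT  (R = 0.08206 L·atm/(mol·K))
T = PV/(nR) = 3.3×25.9/(4.4×0.08206)
= 85.47/0.361064
= 236.72 K

236.72 K


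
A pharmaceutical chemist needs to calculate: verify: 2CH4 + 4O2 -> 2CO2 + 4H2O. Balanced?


Equation: 2CH4 + 4O2 -> 2CO2 + 4H2O
Check atoms: C: 2=2, H: 8=8, O: 8=8
Balanced

Yes, balanced


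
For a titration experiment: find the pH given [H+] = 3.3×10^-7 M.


pH = -log10([H+]) = -log10(3.3×10^-7)
= 7 - log10(3.3)
= 7 - 0.52
= 6.48

6.48


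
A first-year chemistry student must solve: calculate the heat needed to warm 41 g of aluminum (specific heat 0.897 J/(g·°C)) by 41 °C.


q = mcΔT = 41 × 0.897 × 41
= 1507.86 J

1507.86 J


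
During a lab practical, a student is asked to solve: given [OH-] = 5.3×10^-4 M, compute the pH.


pOH = -log10([OH-]) = -log10(5.3×10^-4)
= 4 - log10(5.3) = 3.28
pH = 14 - pOH = 14 - 3.28 = 10.72

10.72


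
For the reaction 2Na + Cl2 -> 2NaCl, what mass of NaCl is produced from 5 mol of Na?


Mole ratio NaCl:Na = 2:2
n(NaCl) = 5 × 2/2 = 5.000 mol
mass = 5.000 × 58.44 = 292.2 g

292.2 g


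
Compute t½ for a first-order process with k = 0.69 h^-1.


t½ = ln2/k = 0.693147/(0.69 h^-1)
= 1.005 h

1.005 h


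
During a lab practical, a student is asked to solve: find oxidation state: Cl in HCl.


halide: -1
Oxidation number: -1

-1


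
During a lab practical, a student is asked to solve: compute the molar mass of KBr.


M(KBr) = 1×39.1 + 1×79.9
= 39.1 + 79.9
= 119.0 g/mol

119.0 g/mol


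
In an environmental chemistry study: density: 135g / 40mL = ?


ρ = mass/volume
= 135/40
= 3.375 g/mL

3.375 g/mL


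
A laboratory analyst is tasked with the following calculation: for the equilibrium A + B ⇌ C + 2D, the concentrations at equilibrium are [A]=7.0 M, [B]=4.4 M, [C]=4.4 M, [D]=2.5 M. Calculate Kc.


Kc = [C][D]^2/([A][B])
= (4.4^1 × 2.5^2)/(7.0^1 × 4.4^1)
= 27.5/30.8
= 0.8929

0.8929


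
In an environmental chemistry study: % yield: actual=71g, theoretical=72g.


% yield = actual/theoretical × 100
= 71/72 × 100
= 98.61%

98.61%


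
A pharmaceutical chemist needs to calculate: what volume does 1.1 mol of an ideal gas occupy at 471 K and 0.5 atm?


PV = nRT  (R = 0.08206 L·atm/(mol·K))
V = nRT/P = 1.1×0.08206×471/0.5
= 85.031 L

85.031 L


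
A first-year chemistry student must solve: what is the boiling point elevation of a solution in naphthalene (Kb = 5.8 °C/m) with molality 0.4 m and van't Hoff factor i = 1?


ΔTb = Kb × m × i
= 5.8 × 0.4 × 1
= 2.32 °C

2.32 °C


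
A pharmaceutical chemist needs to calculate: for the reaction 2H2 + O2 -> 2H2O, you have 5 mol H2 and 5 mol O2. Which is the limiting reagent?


Mole ratio available / coefficient:
  H2: 5/2 = 2.500
  O2: 5/1 = 5.000
Smaller ratio is limiting.

H2


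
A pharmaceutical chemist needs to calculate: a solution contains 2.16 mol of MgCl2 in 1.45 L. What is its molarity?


M = n/V = 2.16/1.45 = 1.490 mol/L

1.490 M


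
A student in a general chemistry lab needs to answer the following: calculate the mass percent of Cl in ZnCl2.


M(ZnCl2) = 1×65.38 + 2×35.45 = 136.28 g/mol
Mass of Cl = 2 × 35.45 = 70.90 g/mol
% Cl = 70.90/136.28 × 100 = 52.03%

52.03%


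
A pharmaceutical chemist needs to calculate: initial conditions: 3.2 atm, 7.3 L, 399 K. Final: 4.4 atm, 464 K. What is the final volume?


P1V1/T1 = P2V2/T2
V2 = P1V1T2/(T1P2)
= 3.2×7.3×464/(399×4.4)
= 6.174 L

6.174 L


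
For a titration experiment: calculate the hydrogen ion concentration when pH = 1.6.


[H+] = 10^(-pH) = 10^(-1.6)
= 2.51×10^-2 M

2.51×10^-2 M


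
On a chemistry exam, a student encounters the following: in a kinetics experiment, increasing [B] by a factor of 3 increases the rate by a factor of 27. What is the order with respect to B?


rate ∝ [B]^n
3^n = 27 → n = 3
Order in B: 3

3


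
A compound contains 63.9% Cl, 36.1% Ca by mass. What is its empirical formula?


Assume 100 g sample. Moles of each element:
  Cl: 63.9/35.45 = 1.803 mol
  Ca: 36.1/40.08 = 0.901 mol
Divide by smallest (0.901):
  Cl: 1.803/0.901 = 2.0
  Ca: 0.901/0.901 = 1.0
Empirical formula: CaCl2

CaCl2


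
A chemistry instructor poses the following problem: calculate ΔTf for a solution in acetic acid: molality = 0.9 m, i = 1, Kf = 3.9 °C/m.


ΔTf = Kf × m × i
= 3.9 × 0.9 × 1
= 3.51 °C

3.51 °C


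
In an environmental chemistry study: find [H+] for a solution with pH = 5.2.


[H+] = 10^(-pH) = 10^(-5.2)
= 6.31×10^-6 M

6.31×10^-6 M


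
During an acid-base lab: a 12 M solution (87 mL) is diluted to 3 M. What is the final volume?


C1V1 = C2V2
12 × 87 = 3 × V2
V2 = 1044/3 = 348.0 mL

348.0 mL


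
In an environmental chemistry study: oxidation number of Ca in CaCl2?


Group 2 metal: +2
Oxidation number: +2

+2


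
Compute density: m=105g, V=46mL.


ρ = mass/volume
= 105/46
= 2.283 g/mL

2.283 g/mL


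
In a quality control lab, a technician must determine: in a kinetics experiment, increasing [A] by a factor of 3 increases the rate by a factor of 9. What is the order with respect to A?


rate ∝ [A]^n
3^n = 9 → n = 2
Order in A: 2

2


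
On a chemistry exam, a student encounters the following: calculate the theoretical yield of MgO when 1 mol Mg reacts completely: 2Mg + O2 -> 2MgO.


Mole ratio MgO:Mg = 2:2
n(MgO) = 1 × 2/2 = 1.000 mol
mass = 1.000 × 40.31 = 40.31 g

40.31 g


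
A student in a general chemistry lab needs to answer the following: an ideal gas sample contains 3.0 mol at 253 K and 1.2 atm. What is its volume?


PV = nRT  (R = 0.08206 L·atm/(mol·K))
V = nRT/P = 3.0×0.08206×253/1.2
= 51.903 L

51.903 L


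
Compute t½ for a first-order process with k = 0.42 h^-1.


t½ = ln2/k = 0.693147/(0.42 h^-1)
= 1.650 h

1.650 h


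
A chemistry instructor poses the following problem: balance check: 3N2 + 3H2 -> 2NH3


Equation: 3N2 + 3H2 -> 2NH3
Check atoms: H: 6=6, N: 6≠2
Not balanced

No, not balanced


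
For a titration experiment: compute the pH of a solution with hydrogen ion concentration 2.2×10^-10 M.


pH = -log10([H+]) = -log10(2.2×10^-10)
= 10 - log10(2.2)
= 10 - 0.34
= 9.66

9.66


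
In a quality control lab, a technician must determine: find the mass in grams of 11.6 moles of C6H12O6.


M(C6H12O6) = 180.16 g/mol
mass = n × M = 11.6 × 180.16 = 2089.86 g

2089.86 g


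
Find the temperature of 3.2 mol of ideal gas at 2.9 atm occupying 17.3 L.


PV = nRT  (R = 0.08206 L·atm/(mol·K))
T = PV/(nR) = 2.9×17.3/(3.2×0.08206)
= 50.17/0.262592
= 191.06 K

191.06 K


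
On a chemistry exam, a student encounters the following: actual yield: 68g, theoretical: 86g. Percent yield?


% yield = actual/theoretical × 100
= 68/86 × 100
= 79.07%

79.07%


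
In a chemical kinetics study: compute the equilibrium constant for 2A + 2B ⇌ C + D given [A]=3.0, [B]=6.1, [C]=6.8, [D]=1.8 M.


Kc = [C][D]/([A]^2[B]^2)
= (6.8^1 × 1.8^1)/(3.0^2 × 6.1^2)
= 12.24/334.89
= 0.03655

0.03655


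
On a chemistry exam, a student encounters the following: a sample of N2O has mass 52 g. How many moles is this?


M(N2O) = 44.02 g/mol
n = mass/M = 52/44.02 = 1.1813 mol

1.1813 mol


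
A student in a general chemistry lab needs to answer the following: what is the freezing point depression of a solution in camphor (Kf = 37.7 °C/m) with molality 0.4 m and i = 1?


ΔTf = Kf × m × i
= 37.7 × 0.4 × 1
= 15.08 °C

15.08 °C


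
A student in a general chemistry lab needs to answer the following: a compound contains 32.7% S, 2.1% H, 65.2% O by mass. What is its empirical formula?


Assume 100 g sample. Moles of each element:
  S: 32.7/32.07 = 1.02 mol
  H: 2.1/1.008 = 2.083 mol
  O: 65.2/16.0 = 4.075 mol
Divide by smallest (1.02):
  S: 1.02/1.02 = 1.0
  H: 2.083/1.02 = 2.04
  O: 4.075/1.02 = 4.0
Empirical formula: H2SO4

H2SO4


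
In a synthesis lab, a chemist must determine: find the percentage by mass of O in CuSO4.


M(CuSO4) = 1×63.55 + 1×32.07 + 4×16.0 = 159.62 g/mol
Mass of O = 4 × 16.0 = 64.00 g/mol
% O = 64.00/159.62 × 100 = 40.10%

40.10%


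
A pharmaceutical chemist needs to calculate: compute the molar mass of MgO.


M(MgO) = 1×24.31 + 1×16.0
= 24.31 + 16.0
= 40.31 g/mol

40.31 g/mol


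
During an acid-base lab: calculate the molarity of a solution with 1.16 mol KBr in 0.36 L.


M = n/V = 1.16/0.36 = 3.222 mol/L

3.222 M


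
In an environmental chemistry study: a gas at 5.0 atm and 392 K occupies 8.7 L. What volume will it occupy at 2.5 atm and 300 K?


P1V1/T1 = P2V2/T2
V2 = P1V1T2/(T1P2)
= 5.0×8.7×300/(392×2.5)
= 13.316 L

13.316 L


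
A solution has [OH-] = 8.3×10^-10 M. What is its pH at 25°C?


pOH = -log10([OH-]) = -log10(8.3×10^-10)
= 10 - log10(8.3) = 9.08
pH = 14 - pOH = 14 - 9.08 = 4.92

4.92


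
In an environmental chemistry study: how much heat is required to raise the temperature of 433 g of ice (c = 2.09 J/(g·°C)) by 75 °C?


q = mcΔT = 433 × 2.09 × 75
= 67872.75 J

67872.75 J


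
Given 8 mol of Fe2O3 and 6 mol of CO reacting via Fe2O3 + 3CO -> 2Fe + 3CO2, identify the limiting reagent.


Mole ratio available / coefficient:
  Fe2O3: 8/1 = 8.000
  CO: 6/3 = 2.000
Smaller ratio is limiting.

CO


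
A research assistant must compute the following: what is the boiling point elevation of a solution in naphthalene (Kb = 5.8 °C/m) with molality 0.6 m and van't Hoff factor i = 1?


ΔTb = Kb × m × i
= 5.8 × 0.6 × 1
= 3.48 °C

3.48 °C


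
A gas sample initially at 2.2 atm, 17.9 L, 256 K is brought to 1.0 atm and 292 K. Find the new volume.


P1V1/T1 = P2V2/T2
V2 = P1V1T2/(T1P2)
= 2.2×17.9×292/(256×1.0)
= 44.918 L

44.918 L


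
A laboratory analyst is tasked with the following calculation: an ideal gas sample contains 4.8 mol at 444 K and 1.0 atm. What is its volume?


PV = nRT  (R = 0.08206 L·atm/(mol·K))
V = nRT/P = 4.8×0.08206×444/1.0
= 174.886 L

174.886 L


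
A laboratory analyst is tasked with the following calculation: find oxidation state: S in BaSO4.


(+2) + x + 4(-2) = 0, so x = +6
Oxidation number: +6

+6


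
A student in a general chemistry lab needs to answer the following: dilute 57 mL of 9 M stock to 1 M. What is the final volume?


C1V1 = C2V2
9 × 57 = 1 × V2
V2 = 513/1 = 513.0 mL

513.0 mL


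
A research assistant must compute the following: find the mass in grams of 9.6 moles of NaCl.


M(NaCl) = 58.44 g/mol
mass = n × M = 9.6 × 58.44 = 561.02 g

561.02 g


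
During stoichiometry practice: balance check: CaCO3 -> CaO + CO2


Equation: CaCO3 -> CaO + CO2
Check atoms: C: 1=1, Ca: 1=1, O: 3=3
Balanced

Yes, balanced


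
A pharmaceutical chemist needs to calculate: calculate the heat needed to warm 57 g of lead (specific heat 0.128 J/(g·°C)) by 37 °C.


q = mcΔT = 57 × 0.128 × 37
= 269.95 J

269.95 J


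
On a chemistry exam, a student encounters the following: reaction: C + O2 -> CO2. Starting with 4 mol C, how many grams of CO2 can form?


Mole ratio CO2:C = 1:1
n(CO2) = 4 × 1/1 = 4.000 mol
mass = 4.000 × 44.01 = 176.04 g

176.04 g


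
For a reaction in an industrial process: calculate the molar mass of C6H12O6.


M(C6H12O6) = 6×12.01 + 12×1.008 + 6×16.0
= 72.06 + 12.1 + 96.0
= 180.16 g/mol

180.16 g/mol


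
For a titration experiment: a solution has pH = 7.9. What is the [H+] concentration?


[H+] = 10^(-pH) = 10^(-7.9)
= 1.26×10^-8 M

1.26×10^-8 M


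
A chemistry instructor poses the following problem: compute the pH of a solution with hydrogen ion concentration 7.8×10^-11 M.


pH = -log10([H+]) = -log10(7.8×10^-11)
= 11 - log10(7.8)
= 11 - 0.89
= 10.11

10.11


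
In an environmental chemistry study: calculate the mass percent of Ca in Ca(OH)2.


M(Ca(OH)2) = 1×40.08 + 2×16.0 + 2×1.008 = 74.096 g/mol
Mass of Ca = 1 × 40.08 = 40.08 g/mol
% Ca = 40.08/74.096 × 100 = 54.09%

54.09%


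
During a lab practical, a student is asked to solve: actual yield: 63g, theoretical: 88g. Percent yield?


% yield = actual/theoretical × 100
= 63/88 × 100
= 71.59%

71.59%


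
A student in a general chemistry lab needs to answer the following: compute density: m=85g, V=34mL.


ρ = mass/volume
= 85/34
= 2.5 g/mL

2.5 g/mL


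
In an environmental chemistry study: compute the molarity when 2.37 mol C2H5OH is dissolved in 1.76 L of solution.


M = n/V = 2.37/1.76 = 1.347 mol/L

1.347 M


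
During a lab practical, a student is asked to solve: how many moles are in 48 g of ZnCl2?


M(ZnCl2) = 136.28 g/mol
n = mass/M = 48/136.28 = 0.3522 mol

0.3522 mol


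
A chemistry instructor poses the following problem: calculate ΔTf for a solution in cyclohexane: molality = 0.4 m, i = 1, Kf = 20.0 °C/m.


ΔTf = Kf × m × i
= 20.0 × 0.4 × 1
= 8.0 °C

8.0 °C


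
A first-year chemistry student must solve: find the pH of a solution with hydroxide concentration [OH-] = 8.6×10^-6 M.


pOH = -log10([OH-]) = -log10(8.6×10^-6)
= 6 - log10(8.6) = 5.07
pH = 14 - pOH = 14 - 5.07 = 8.93

8.93


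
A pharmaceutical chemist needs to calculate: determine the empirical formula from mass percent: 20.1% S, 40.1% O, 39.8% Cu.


Assume 100 g sample. Moles of each element:
  S: 20.1/32.07 = 0.627 mol
  O: 40.1/16.0 = 2.506 mol
  Cu: 39.8/63.55 = 0.626 mol
Divide by smallest (0.626):
  S: 0.627/0.626 = 1.0
  O: 2.506/0.626 = 4.0
  Cu: 0.626/0.626 = 1.0
Empirical formula: CuSO4

CuSO4


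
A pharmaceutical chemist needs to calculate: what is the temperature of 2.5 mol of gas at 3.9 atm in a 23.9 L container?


PV = nRT  (R = 0.08206 L·atm/(mol·K))
T = PV/(nR) = 3.9×23.9/(2.5×0.08206)
= 93.21/0.205150
= 454.35 K

454.35 K


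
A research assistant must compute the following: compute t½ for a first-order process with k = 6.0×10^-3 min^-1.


t½ = ln2/k = 0.693147/(6.0×10^-3 min^-1)
= 115.5 min

115.5 min


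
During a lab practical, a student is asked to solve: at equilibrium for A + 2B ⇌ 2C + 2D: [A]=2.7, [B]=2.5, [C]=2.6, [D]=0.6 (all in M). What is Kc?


Kc = [C]^2[D]^2/([A][B]^2)
= (2.6^2 × 0.6^2)/(2.7^1 × 2.5^2)
= 2.4336/16.875
= 0.1442

0.1442


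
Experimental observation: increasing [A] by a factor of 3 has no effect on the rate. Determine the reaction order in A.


rate ∝ [A]^n
rate ∝ [A]^0
Order in A: 0

0


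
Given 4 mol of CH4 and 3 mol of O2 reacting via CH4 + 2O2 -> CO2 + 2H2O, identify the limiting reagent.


Mole ratio available / coefficient:
  CH4: 4/1 = 4.000
  O2: 3/2 = 1.500
Smaller ratio is limiting.

O2


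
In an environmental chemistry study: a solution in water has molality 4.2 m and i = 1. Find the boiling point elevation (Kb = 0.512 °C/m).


ΔTb = Kb × m × i
= 0.512 × 4.2 × 1
= 2.1504 °C

2.1504 °C


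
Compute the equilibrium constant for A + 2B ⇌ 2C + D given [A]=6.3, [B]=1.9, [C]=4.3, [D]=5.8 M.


Kc = [C]^2[D]/([A][B]^2)
= (4.3^2 × 5.8^1)/(6.3^1 × 1.9^2)
= 107.242/22.743
= 4.715

4.715


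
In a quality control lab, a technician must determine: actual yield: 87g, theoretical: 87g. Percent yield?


% yield = actual/theoretical × 100
= 87/87 × 100
= 100.0%

100.0%


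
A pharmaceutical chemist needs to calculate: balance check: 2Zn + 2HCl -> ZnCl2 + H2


Equation: 2Zn + 2HCl -> ZnCl2 + H2
Check atoms: Cl: 2=2, H: 2=2, Zn: 2≠1
Not balanced

No, not balanced


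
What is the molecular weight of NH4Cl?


M(NH4Cl) = 1×14.01 + 4×1.008 + 1×35.45
= 14.01 + 4.03 + 35.45
= 53.49 g/mol

53.49 g/mol


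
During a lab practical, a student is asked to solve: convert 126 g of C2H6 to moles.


M(C2H6) = 30.07 g/mol
n = mass/M = 126/30.07 = 4.1902 mol

4.1902 mol


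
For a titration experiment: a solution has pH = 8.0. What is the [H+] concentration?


[H+] = 10^(-pH) = 10^(-8.0)
= 1.0×10^-8 M

1.0×10^-8 M


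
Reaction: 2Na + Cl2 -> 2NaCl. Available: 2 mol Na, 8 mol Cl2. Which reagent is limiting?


Mole ratio available / coefficient:
  Na: 2/2 = 1.000
  Cl2: 8/1 = 8.000
Smaller ratio is limiting.

Na
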